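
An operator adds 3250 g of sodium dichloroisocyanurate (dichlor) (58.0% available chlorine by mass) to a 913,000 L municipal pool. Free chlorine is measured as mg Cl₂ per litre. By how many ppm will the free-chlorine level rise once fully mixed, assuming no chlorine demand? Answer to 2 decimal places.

Available chlorine delivered: 3250 g × 0.58 = 1885 g as Cl₂.
Concentration rise: 1885 g / 913,000 L = 2.065 mg/L = 2.06 ppm.

2.06 ppm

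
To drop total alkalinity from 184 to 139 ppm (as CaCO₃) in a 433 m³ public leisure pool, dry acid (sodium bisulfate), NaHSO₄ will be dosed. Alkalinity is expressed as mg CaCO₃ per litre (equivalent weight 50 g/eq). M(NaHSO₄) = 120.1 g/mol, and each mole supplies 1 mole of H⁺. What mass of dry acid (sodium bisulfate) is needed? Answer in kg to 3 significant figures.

46.8 kg

Volume: 433 m³ = 433,000 L.
Alkalinity to neutralize: (184 − 139) = 45 mg/L as CaCO₃ × 433,000 L = 19,480 g as CaCO₃.
Equivalents of H⁺ required: 19,480 ÷ 50 g/eq = 389.7 eq = 389.7 mol NaHSO₄.
Mass of NaHSO₄: 389.7 × 120.1 = 46,800 g.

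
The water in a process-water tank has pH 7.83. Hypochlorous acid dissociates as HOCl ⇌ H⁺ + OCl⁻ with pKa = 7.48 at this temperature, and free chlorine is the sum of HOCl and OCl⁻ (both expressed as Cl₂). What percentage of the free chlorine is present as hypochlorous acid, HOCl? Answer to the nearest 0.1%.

30.9%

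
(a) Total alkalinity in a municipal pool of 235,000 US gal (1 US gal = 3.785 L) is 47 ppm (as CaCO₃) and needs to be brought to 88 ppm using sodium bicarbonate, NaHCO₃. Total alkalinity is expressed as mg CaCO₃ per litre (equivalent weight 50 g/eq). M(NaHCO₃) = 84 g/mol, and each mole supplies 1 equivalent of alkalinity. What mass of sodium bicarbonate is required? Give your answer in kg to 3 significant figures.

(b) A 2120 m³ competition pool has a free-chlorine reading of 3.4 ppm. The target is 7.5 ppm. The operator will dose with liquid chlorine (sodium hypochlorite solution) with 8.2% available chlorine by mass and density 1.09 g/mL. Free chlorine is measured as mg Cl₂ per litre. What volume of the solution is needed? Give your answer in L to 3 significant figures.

(a) Volume: 235,000 US gal × 3.785 L/gal = 889,475 L.
(a) Alkalinity to add: (88 − 47) = 41 mg/L as CaCO₃ × 889,475 L = 36,470 g as CaCO₃.
(a) Equivalents: 36,470 g ÷ 50 g/eq = 729.4 eq.
(a) NaHCO₃ supplies 1 eq per mole → 729.4 mol.
(a) Mass: 729.4 mol × 84 g/mol = 61,270 g.

(b) Volume: 2120 m³ = 2,120,000 L.
(b) Chlorine deficit: 7.5 − 3.4 = 4.1 ppm = 4.1 mg/L as Cl₂.
(b) Cl₂ equivalent needed: 4.1 mg/L × 2,120,000 L = 8,692,000 mg = 8692 g.
(b) Product at 8.2% available chlorine: 8692 / 0.082 = 106,000 g.
(b) Volume at density 1.09 g/mL: 106,000 g ÷ 1.09 g/mL = 97,250 mL.

(a) 61.3 kg; (b) 97.2 L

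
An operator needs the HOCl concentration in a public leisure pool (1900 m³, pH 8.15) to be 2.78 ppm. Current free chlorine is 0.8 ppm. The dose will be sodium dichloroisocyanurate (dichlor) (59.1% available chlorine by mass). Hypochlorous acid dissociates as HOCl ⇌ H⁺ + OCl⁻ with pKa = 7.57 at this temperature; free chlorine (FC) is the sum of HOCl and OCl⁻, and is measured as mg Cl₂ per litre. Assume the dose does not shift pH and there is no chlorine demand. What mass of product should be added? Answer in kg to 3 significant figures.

40.3 kg

Volume: 1900 m³ = 1,900,000 L.
[OCl⁻]/[HOCl] = 10^(pH − pKa) = 10^(8.15 − 7.57) = 3.802; fraction as HOCl = 1/(1 + 3.802) = 0.2083.
Free chlorine required for 2.78 ppm HOCl: 2.78 / 0.2083 = 13.35 ppm.
FC to add: 13.35 − 0.8 = 12.55 mg/L as Cl₂.
Cl₂ equivalent: 12.55 mg/L × 1,900,000 L = 23,840 g.
Product at 59.1% available Cl: 23,840 / 0.591 = 40,340 g.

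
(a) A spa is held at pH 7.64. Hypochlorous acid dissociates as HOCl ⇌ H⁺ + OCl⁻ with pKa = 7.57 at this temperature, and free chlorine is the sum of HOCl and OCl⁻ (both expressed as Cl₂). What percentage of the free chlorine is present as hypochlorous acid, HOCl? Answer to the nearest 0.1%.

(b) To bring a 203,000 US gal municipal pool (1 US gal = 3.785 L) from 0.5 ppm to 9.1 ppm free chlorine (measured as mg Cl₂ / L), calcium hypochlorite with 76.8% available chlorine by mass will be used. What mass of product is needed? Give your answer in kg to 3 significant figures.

(a) [OCl⁻]/[HOCl] = 10^(pH − pKa) = 10^(7.64 − 7.57) = 10^0.07 = 1.175.
(a) Fraction as HOCl = 1 / (1 + 1.175) = 0.4598.

(b) Volume: 203,000 US gal × 3.785 L/gal = 768,355 L.
(b) Chlorine deficit: 9.1 − 0.5 = 8.6 ppm = 8.6 mg/L as Cl₂.
(b) Cl₂ equivalent needed: 8.6 mg/L × 768,355 L = 6,608,000 mg = 6608 g.
(b) Product at 76.8% available chlorine: 6608 / 0.768 = 8604 g.

(a) 46.0%; (b) 8.60 kg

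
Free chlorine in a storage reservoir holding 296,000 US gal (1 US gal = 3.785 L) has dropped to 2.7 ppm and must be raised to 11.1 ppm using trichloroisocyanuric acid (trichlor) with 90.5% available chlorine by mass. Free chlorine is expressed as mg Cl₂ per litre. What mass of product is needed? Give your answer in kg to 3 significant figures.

10.4 kg

Volume: 296,000 US gal × 3.785 L/gal = 1,120,360 L.
Chlorine deficit: 11.1 − 2.7 = 8.4 ppm = 8.4 mg/L as Cl₂.
Cl₂ equivalent needed: 8.4 mg/L × 1,120,360 L = 9,411,000 mg = 9411 g.
Product at 90.5% available chlorine: 9411 / 0.905 = 10,400 g.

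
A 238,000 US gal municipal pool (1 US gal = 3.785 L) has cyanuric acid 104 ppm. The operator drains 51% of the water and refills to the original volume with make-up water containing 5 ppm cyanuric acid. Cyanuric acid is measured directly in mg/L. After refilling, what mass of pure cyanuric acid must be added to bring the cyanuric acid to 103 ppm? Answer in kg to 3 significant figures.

Volume: 238,000 US gal × 3.785 L/gal = 900,830 L.
After draining 51% and refilling: 104 × 0.49 + 5 × 0.51 = 53.51 ppm.
Deficit to target: 103 − 53.51 = 49.49 mg/L.
Mass: 49.49 mg/L × 900,830 L = 44,580 g cyanuric acid.

44.6 kg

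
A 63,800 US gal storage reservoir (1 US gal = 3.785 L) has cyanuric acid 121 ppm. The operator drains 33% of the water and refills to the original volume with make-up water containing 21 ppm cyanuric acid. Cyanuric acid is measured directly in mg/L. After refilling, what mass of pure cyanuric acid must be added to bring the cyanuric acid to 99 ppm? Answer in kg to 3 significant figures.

2.66 kg

Volume: 63,800 US gal × 3.785 L/gal = 241,483 L.
After draining 33% and refilling: 121 × 0.67 + 21 × 0.33 = 88 ppm.
Deficit to target: 99 − 88 = 11 mg/L.
Mass: 11 mg/L × 241,483 L = 2656 g cyanuric acid.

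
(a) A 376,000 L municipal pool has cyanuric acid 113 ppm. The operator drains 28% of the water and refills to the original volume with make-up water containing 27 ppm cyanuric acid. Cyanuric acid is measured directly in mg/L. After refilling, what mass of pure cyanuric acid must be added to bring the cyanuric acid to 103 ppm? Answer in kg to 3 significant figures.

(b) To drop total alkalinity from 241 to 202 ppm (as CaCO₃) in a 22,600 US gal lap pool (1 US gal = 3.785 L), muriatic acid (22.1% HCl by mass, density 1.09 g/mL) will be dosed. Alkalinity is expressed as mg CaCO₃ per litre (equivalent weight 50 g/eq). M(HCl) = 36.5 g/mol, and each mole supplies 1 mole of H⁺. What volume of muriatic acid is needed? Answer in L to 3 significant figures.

(a) 5.29 kg; (b) 10.1 L

(a) After draining 28% and refilling: 113 × 0.72 + 27 × 0.28 = 88.92 ppm.
(a) Deficit to target: 103 − 88.92 = 14.08 mg/L.
(a) Mass: 14.08 mg/L × 376,000 L = 5294 g cyanuric acid.

(b) Volume: 22,600 US gal × 3.785 L/gal = 85,541 L.
(b) Alkalinity to neutralize: (241 − 202) = 39 mg/L as CaCO₃ × 85,541 L = 3336 g as CaCO₃.
(b) Equivalents of H⁺ required: 3336 ÷ 50 g/eq = 66.72 eq = 66.72 mol HCl.
(b) Mass of HCl: 66.72 × 36.5 = 2435 g.
(b) Mass of 22.1% solution: 2435 / 0.221 = 11,020 g.
(b) Volume: 11,020 g ÷ 1.09 g/mL = 10,110 mL.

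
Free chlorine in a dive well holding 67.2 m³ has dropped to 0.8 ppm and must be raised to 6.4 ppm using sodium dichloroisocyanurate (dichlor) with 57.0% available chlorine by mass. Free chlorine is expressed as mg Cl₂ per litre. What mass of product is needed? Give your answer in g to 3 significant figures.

660 g

Volume: 67.2 m³ = 67,200 L.
Chlorine deficit: 6.4 − 0.8 = 5.6 ppm = 5.6 mg/L as Cl₂.
Cl₂ equivalent needed: 5.6 mg/L × 67,200 L = 376,300 mg = 376.3 g.
Product at 57.0% available chlorine: 376.3 / 0.57 = 660.2 g.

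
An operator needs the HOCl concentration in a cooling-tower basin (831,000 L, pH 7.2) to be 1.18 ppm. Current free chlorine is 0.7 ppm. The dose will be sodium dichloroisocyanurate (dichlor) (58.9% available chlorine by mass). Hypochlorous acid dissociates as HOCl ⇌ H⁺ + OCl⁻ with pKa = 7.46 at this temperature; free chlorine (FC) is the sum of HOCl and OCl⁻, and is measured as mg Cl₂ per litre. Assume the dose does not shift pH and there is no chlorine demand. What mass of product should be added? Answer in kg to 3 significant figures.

[OCl⁻]/[HOCl] = 10^(pH − pKa) = 10^(7.2 − 7.46) = 0.5495; fraction as HOCl = 1/(1 + 0.5495) = 0.6454.
Free chlorine required for 1.18 ppm HOCl: 1.18 / 0.6454 = 1.828 ppm.
FC to add: 1.828 − 0.7 = 1.128 mg/L as Cl₂.
Cl₂ equivalent: 1.128 mg/L × 831,000 L = 937.7 g.
Product at 58.9% available Cl: 937.7 / 0.589 = 1592 g.

1.59 kg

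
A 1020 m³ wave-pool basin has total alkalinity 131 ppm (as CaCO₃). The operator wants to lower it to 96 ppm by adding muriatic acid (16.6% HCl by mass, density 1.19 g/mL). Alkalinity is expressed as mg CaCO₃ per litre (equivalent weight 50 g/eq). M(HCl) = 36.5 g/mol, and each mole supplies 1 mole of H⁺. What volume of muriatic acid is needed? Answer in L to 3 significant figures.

Volume: 1020 m³ = 1,020,000 L.
Alkalinity to neutralize: (131 − 96) = 35 mg/L as CaCO₃ × 1,020,000 L = 35,700 g as CaCO₃.
Equivalents of H⁺ required: 35,700 ÷ 50 g/eq = 714 eq = 714 mol HCl.
Mass of HCl: 714 × 36.5 = 26,060 g.
Mass of 16.6% solution: 26,060 / 0.166 = 157,000 g.
Volume: 157,000 g ÷ 1.19 g/mL = 131,900 mL.

132 L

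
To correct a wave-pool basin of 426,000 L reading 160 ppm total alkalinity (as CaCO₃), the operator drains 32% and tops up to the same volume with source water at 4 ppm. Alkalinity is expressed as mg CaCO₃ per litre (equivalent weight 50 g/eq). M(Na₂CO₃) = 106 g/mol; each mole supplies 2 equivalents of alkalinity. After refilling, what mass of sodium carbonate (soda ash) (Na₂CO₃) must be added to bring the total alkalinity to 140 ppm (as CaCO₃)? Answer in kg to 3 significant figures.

After draining 32% and refilling: 160 × 0.68 + 4 × 0.32 = 110.08 ppm.
Deficit to target: 140 − 110.08 = 29.92 mg/L.
As CaCO₃: 29.92 mg/L × 426,000 L = 12,750 g; ÷ 50 g/eq ÷ 2 = 127.5 mol Na₂CO₃.
Mass: 127.5 × 106 = 13,510 g.

13.5 kg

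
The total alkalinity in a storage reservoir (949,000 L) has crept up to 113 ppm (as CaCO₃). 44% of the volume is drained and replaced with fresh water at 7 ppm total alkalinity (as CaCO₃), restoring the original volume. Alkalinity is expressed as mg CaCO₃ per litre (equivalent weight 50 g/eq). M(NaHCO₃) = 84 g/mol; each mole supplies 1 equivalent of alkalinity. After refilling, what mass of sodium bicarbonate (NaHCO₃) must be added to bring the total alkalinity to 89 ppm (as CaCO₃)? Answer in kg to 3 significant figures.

After draining 44% and refilling: 113 × 0.56 + 7 × 0.44 = 66.36 ppm.
Deficit to target: 89 − 66.36 = 22.64 mg/L.
As CaCO₃: 22.64 mg/L × 949,000 L = 21,490 g; ÷ 50 g/eq ÷ 1 = 429.7 mol NaHCO₃.
Mass: 429.7 × 84 = 36,100 g.

36.1 kg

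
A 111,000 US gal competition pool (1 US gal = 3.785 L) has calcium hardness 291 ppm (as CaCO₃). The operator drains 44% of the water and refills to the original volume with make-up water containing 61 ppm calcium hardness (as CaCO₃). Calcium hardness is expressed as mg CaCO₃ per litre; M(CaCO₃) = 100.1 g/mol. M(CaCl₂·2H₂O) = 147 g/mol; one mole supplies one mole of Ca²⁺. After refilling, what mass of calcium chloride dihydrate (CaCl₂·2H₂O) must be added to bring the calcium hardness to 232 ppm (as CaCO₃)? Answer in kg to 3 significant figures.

26.0 kg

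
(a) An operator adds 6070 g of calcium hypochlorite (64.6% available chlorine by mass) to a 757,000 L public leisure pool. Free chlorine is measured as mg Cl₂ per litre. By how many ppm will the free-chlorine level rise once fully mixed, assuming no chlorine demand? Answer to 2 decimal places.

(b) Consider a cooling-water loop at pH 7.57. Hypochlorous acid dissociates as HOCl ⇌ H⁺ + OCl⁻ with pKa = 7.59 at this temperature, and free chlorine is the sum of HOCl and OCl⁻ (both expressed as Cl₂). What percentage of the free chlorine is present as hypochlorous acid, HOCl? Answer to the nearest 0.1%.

(a) 5.18 ppm; (b) 51.2%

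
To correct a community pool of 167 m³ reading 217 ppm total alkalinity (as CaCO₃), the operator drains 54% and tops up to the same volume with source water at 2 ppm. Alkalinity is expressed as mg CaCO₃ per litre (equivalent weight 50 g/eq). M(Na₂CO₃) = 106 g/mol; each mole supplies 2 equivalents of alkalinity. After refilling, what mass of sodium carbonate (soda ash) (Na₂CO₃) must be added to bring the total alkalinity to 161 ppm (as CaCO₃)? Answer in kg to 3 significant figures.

Volume: 167 m³ = 167,000 L.
After draining 54% and refilling: 217 × 0.46 + 2 × 0.54 = 100.9 ppm.
Deficit to target: 161 − 100.9 = 60.1 mg/L.
As CaCO₃: 60.1 mg/L × 167,000 L = 10,040 g; ÷ 50 g/eq ÷ 2 = 100.4 mol Na₂CO₃.
Mass: 100.4 × 106 = 10,640 g.

10.6 kg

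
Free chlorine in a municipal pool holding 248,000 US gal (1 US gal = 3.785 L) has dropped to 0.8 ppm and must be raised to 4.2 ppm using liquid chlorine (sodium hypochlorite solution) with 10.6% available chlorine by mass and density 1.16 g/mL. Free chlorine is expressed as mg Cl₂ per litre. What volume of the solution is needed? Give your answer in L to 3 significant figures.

Volume: 248,000 US gal × 3.785 L/gal = 938,680 L.
Chlorine deficit: 4.2 − 0.8 = 3.4 ppm = 3.4 mg/L as Cl₂.
Cl₂ equivalent needed: 3.4 mg/L × 938,680 L = 3,192,000 mg = 3192 g.
Product at 10.6% available chlorine: 3192 / 0.106 = 30,110 g.
Volume at density 1.16 g/mL: 30,110 g ÷ 1.16 g/mL = 25,960 mL.

26.0 L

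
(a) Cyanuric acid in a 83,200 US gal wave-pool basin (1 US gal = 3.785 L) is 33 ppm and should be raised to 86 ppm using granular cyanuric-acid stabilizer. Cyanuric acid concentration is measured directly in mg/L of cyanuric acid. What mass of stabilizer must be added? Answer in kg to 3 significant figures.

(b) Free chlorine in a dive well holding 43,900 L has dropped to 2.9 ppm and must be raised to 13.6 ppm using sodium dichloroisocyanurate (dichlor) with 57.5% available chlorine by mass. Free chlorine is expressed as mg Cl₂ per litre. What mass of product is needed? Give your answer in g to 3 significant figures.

(a) Volume: 83,200 US gal × 3.785 L/gal = 314,912 L.
(a) CYA to add: (86 − 33) = 53 mg/L × 314,912 L = 16,690 g cyanuric acid.

(b) Chlorine deficit: 13.6 − 2.9 = 10.7 ppm = 10.7 mg/L as Cl₂.
(b) Cl₂ equivalent needed: 10.7 mg/L × 43,900 L = 469,700 mg = 469.7 g.
(b) Product at 57.5% available chlorine: 469.7 / 0.575 = 816.9 g.

(a) 16.7 kg; (b) 817 g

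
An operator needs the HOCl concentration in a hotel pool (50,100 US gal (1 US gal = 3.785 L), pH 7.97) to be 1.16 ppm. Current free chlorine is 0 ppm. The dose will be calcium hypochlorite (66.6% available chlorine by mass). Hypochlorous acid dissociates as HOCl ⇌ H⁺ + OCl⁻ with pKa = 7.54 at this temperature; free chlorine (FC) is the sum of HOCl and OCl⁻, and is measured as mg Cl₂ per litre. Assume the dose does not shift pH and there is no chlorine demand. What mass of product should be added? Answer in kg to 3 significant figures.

1.22 kg

Volume: 50,100 US gal × 3.785 L/gal = 189,628 L.
[OCl⁻]/[HOCl] = 10^(pH − pKa) = 10^(7.97 − 7.54) = 2.692; fraction as HOCl = 1/(1 + 2.692) = 0.2709.
Free chlorine required for 1.16 ppm HOCl: 1.16 / 0.2709 = 4.282 ppm.
FC to add: 4.282 − 0 = 4.282 mg/L as Cl₂.
Cl₂ equivalent: 4.282 mg/L × 189,628 L = 812 g.
Product at 66.6% available Cl: 812 / 0.666 = 1219 g.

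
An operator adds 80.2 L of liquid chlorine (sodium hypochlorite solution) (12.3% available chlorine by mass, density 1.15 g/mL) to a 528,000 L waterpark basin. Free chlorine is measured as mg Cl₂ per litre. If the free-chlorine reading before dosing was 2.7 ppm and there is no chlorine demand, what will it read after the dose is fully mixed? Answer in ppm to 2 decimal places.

24.19 ppm

Mass of solution: 80.2 L × 1000 mL/L × 1.15 g/mL = 92,230 g.
Available chlorine delivered: 92,230 g × 0.123 = 11,340 g as Cl₂.
Concentration rise: 11,340 g / 528,000 L = 21.49 mg/L = 21.49 ppm.
Final FC: 2.7 + 21.49 = 24.19 ppm.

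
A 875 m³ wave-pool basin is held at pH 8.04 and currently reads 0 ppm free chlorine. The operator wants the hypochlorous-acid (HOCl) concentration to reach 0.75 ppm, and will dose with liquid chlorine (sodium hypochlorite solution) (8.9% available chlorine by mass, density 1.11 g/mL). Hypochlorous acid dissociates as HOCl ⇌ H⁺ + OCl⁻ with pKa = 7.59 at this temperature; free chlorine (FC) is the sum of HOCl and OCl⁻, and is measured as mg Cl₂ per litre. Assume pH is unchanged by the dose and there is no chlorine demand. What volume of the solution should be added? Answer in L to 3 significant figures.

Volume: 875 m³ = 875,000 L.
[OCl⁻]/[HOCl] = 10^(pH − pKa) = 10^(8.04 − 7.59) = 2.818; fraction as HOCl = 1/(1 + 2.818) = 0.2619.
Free chlorine required for 0.75 ppm HOCl: 0.75 / 0.2619 = 2.864 ppm.
FC to add: 2.864 − 0 = 2.864 mg/L as Cl₂.
Cl₂ equivalent: 2.864 mg/L × 875,000 L = 2506 g.
Product at 8.9% available Cl: 2506 / 0.089 = 28,160 g.
Volume: 28,160 g ÷ 1.11 g/mL = 25,370 mL.

25.4 L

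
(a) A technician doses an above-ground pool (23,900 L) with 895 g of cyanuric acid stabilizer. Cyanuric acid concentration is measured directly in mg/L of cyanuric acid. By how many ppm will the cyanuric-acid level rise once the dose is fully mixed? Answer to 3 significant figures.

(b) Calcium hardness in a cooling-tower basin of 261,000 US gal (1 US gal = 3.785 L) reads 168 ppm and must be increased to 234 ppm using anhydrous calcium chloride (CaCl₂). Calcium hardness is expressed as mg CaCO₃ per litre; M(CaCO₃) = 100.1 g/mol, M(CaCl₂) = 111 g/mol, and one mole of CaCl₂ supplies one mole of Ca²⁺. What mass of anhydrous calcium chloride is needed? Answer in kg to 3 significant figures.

(a) 37.4 ppm; (b) 72.3 kg

(a) Rise: 895 g / 23,900 L × 1000 = 37.45 mg/L.

(b) Volume: 261,000 US gal × 3.785 L/gal = 987,885 L.
(b) Hardness to add: (234 − 168) = 66 mg/L as CaCO₃ × 987,885 L = 65,200 g as CaCO₃.
(b) Moles of Ca²⁺ (1 mol Ca²⁺ ≡ 1 mol CaCO₃): 65,200 / 100.1 g/mol = 651.4 mol.
(b) Mass of CaCl₂: 651.4 × 111 = 72,300 g.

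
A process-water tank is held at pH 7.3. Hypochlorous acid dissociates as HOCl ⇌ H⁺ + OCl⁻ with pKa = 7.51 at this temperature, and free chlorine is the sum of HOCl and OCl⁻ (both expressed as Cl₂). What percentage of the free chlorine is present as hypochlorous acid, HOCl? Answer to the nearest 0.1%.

[OCl⁻]/[HOCl] = 10^(pH − pKa) = 10^(7.3 − 7.51) = 10^-0.21 = 0.6166.
Fraction as HOCl = 1 / (1 + 0.6166) = 0.6186.

61.9%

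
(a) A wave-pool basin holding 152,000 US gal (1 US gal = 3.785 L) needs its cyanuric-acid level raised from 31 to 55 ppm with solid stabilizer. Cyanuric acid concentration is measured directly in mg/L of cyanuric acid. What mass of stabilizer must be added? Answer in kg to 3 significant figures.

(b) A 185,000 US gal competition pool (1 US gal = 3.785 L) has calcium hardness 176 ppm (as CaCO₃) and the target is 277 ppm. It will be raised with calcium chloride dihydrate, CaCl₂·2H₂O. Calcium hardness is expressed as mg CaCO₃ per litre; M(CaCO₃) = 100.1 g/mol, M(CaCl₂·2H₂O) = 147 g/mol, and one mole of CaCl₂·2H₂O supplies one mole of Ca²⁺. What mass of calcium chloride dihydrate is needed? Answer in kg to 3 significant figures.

(a) 13.8 kg; (b) 104 kg

(a) Volume: 152,000 US gal × 3.785 L/gal = 575,320 L.
(a) CYA to add: (55 − 31) = 24 mg/L × 575,320 L = 13,810 g cyanuric acid.

(b) Volume: 185,000 US gal × 3.785 L/gal = 700,225 L.
(b) Hardness to add: (277 − 176) = 101 mg/L as CaCO₃ × 700,225 L = 70,720 g as CaCO₃.
(b) Moles of Ca²⁺ (1 mol Ca²⁺ ≡ 1 mol CaCO₃): 70,720 / 100.1 g/mol = 706.5 mol.
(b) Mass of CaCl₂·2H₂O: 706.5 × 147 = 103,900 g.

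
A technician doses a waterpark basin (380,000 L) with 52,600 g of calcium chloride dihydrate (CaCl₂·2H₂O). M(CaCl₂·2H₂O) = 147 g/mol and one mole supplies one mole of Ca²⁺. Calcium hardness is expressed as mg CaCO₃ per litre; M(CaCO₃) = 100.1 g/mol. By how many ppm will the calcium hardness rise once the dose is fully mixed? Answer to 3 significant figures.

Moles of Ca²⁺: 52,600 g ÷ 147 g/mol = 357.8 mol.
As CaCO₃: 357.8 mol × 100.1 g/mol = 35,820 g.
Rise: 35,820 g / 380,000 L × 1000 = 94.26 mg/L.

94.3 ppm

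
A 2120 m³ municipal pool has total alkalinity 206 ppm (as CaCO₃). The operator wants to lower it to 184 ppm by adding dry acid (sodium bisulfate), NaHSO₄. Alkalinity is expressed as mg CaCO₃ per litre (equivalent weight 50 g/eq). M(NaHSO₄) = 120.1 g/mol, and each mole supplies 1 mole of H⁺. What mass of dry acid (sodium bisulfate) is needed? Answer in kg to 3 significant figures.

Volume: 2120 m³ = 2,120,000 L.
Alkalinity to neutralize: (206 − 184) = 22 mg/L as CaCO₃ × 2,120,000 L = 46,640 g as CaCO₃.
Equivalents of H⁺ required: 46,640 ÷ 50 g/eq = 932.8 eq = 932.8 mol NaHSO₄.
Mass of NaHSO₄: 932.8 × 120.1 = 112,000 g.

112 kg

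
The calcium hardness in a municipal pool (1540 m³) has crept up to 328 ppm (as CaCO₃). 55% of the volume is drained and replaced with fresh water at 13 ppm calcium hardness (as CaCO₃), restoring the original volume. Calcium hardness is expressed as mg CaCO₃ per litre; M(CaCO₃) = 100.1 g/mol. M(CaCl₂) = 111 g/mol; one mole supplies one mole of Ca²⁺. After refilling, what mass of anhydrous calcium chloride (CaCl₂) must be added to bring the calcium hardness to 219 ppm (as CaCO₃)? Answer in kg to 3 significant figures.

Volume: 1540 m³ = 1,540,000 L.
After draining 55% and refilling: 328 × 0.45 + 13 × 0.55 = 154.75 ppm.
Deficit to target: 219 − 154.75 = 64.25 mg/L.
As CaCO₃: 64.25 mg/L × 1,540,000 L = 98,940 g; ÷ 100.1 = 988.5 mol Ca²⁺.
Mass: 988.5 × 111 = 109,700 g.

110 kg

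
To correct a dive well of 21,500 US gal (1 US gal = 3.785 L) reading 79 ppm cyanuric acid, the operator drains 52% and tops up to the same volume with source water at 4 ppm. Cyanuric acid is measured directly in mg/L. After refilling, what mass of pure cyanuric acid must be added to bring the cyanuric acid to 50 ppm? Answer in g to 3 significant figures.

Volume: 21,500 US gal × 3.785 L/gal = 81,378 L.
After draining 52% and refilling: 79 × 0.48 + 4 × 0.52 = 40 ppm.
Deficit to target: 50 − 40 = 10 mg/L.
Mass: 10 mg/L × 81,378 L = 813.8 g cyanuric acid.

814 g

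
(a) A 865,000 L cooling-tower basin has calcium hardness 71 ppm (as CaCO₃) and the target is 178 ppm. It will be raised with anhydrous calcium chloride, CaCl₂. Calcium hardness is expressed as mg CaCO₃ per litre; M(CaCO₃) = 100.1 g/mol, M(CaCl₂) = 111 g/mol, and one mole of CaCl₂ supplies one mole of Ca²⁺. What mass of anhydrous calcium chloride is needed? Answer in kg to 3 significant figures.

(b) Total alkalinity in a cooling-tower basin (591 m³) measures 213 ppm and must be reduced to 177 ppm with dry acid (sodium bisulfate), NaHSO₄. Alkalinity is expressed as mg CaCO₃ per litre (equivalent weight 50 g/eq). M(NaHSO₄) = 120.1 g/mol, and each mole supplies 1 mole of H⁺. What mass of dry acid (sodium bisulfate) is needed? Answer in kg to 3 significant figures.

(a) 103 kg; (b) 51.1 kg

(a) Hardness to add: (178 − 71) = 107 mg/L as CaCO₃ × 865,000 L = 92,560 g as CaCO₃.
(a) Moles of Ca²⁺ (1 mol Ca²⁺ ≡ 1 mol CaCO₃): 92,560 / 100.1 g/mol = 924.6 mol.
(a) Mass of CaCl₂: 924.6 × 111 = 102,600 g.

(b) Volume: 591 m³ = 591,000 L.
(b) Alkalinity to neutralize: (213 − 177) = 36 mg/L as CaCO₃ × 591,000 L = 21,280 g as CaCO₃.
(b) Equivalents of H⁺ required: 21,280 ÷ 50 g/eq = 425.5 eq = 425.5 mol NaHSO₄.
(b) Mass of NaHSO₄: 425.5 × 120.1 = 51,100 g.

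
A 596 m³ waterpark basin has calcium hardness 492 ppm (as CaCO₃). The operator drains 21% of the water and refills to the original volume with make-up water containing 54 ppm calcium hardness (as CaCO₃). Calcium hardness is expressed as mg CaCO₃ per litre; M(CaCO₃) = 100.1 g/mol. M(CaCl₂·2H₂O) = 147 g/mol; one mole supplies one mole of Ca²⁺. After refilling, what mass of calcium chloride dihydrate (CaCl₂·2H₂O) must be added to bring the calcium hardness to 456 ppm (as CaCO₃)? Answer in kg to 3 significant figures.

Volume: 596 m³ = 596,000 L.
After draining 21% and refilling: 492 × 0.79 + 54 × 0.21 = 400.02 ppm.
Deficit to target: 456 − 400.02 = 55.98 mg/L.
As CaCO₃: 55.98 mg/L × 596,000 L = 33,360 g; ÷ 100.1 = 333.3 mol Ca²⁺.
Mass: 333.3 × 147 = 49,000 g.

49.0 kg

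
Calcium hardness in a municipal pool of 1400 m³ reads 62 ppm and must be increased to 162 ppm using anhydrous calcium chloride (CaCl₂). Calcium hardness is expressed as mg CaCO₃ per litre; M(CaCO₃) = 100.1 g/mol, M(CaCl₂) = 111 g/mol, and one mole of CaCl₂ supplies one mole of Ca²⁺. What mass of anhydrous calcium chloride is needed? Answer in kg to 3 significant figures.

155 kg

Volume: 1400 m³ = 1,400,000 L.
Hardness to add: (162 − 62) = 100 mg/L as CaCO₃ × 1,400,000 L = 140,000 g as CaCO₃.
Moles of Ca²⁺ (1 mol Ca²⁺ ≡ 1 mol CaCO₃): 140,000 / 100.1 g/mol = 1399 mol.
Mass of CaCl₂: 1399 × 111 = 155,200 g.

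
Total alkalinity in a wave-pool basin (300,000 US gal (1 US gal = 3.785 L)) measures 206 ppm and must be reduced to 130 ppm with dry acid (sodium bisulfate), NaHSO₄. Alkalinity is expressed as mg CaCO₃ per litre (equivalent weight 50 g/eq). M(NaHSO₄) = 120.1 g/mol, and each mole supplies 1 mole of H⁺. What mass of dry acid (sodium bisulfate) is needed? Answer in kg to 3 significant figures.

Volume: 300,000 US gal × 3.785 L/gal = 1,135,500 L.
Alkalinity to neutralize: (206 − 130) = 76 mg/L as CaCO₃ × 1,135,500 L = 86,300 g as CaCO₃.
Equivalents of H⁺ required: 86,300 ÷ 50 g/eq = 1726 eq = 1726 mol NaHSO₄.
Mass of NaHSO₄: 1726 × 120.1 = 207,300 g.

207 kg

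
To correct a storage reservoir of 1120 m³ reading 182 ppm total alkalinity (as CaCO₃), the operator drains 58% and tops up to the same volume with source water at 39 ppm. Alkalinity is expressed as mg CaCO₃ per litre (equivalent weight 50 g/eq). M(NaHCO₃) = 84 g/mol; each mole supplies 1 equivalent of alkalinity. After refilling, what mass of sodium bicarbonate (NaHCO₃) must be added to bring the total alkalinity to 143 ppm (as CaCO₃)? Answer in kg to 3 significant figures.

Volume: 1120 m³ = 1,120,000 L.
After draining 58% and refilling: 182 × 0.42 + 39 × 0.58 = 99.06 ppm.
Deficit to target: 143 − 99.06 = 43.94 mg/L.
As CaCO₃: 43.94 mg/L × 1,120,000 L = 49,210 g; ÷ 50 g/eq ÷ 1 = 984.3 mol NaHCO₃.
Mass: 984.3 × 84 = 82,680 g.

82.7 kg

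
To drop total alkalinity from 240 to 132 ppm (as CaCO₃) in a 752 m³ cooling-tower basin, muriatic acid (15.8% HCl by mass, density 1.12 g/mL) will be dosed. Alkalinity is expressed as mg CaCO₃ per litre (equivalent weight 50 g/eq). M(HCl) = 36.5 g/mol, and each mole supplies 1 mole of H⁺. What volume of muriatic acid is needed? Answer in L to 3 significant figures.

335 L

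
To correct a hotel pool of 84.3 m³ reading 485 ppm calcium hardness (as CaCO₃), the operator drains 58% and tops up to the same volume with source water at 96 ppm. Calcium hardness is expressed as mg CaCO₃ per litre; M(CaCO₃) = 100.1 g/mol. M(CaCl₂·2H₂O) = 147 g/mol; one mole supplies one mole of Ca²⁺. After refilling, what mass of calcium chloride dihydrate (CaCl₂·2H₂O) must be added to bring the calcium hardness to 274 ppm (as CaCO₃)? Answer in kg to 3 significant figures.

1.81 kg

Volume: 84.3 m³ = 84,300 L.
After draining 58% and refilling: 485 × 0.42 + 96 × 0.58 = 259.38 ppm.
Deficit to target: 274 − 259.38 = 14.62 mg/L.
As CaCO₃: 14.62 mg/L × 84,300 L = 1232 g; ÷ 100.1 = 12.31 mol Ca²⁺.
Mass: 12.31 × 147 = 1810 g.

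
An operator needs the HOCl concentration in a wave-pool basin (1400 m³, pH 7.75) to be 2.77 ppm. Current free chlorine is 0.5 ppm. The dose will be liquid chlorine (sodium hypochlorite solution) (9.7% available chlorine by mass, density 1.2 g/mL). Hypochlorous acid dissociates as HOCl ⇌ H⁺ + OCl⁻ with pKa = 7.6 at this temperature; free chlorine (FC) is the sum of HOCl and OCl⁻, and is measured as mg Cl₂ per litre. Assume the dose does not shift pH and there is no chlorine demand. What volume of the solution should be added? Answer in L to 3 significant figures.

Volume: 1400 m³ = 1,400,000 L.
[OCl⁻]/[HOCl] = 10^(pH − pKa) = 10^(7.75 − 7.6) = 1.413; fraction as HOCl = 1/(1 + 1.413) = 0.4145.
Free chlorine required for 2.77 ppm HOCl: 2.77 / 0.4145 = 6.683 ppm.
FC to add: 6.683 − 0.5 = 6.183 mg/L as Cl₂.
Cl₂ equivalent: 6.183 mg/L × 1,400,000 L = 8656 g.
Product at 9.7% available Cl: 8656 / 0.097 = 89,240 g.
Volume: 89,240 g ÷ 1.2 g/mL = 74,360 mL.

74.4 L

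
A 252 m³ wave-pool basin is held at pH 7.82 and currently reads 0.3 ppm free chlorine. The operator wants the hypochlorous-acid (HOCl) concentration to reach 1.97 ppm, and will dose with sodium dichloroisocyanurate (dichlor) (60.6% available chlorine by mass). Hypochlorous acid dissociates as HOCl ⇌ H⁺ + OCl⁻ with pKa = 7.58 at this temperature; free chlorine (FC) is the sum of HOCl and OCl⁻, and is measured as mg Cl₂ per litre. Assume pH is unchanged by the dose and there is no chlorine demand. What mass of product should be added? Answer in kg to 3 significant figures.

2.12 kg

Volume: 252 m³ = 252,000 L.
[OCl⁻]/[HOCl] = 10^(pH − pKa) = 10^(7.82 − 7.58) = 1.738; fraction as HOCl = 1/(1 + 1.738) = 0.3653.
Free chlorine required for 1.97 ppm HOCl: 1.97 / 0.3653 = 5.393 ppm.
FC to add: 5.393 − 0.3 = 5.093 mg/L as Cl₂.
Cl₂ equivalent: 5.093 mg/L × 252,000 L = 1284 g.
Product at 60.6% available Cl: 1284 / 0.606 = 2118 g.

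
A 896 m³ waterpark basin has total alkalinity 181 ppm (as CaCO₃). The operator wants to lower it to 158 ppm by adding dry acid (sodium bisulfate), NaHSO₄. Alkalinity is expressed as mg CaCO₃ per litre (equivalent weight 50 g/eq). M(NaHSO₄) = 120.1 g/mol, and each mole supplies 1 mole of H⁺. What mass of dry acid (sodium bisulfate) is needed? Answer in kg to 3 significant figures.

Volume: 896 m³ = 896,000 L.
Alkalinity to neutralize: (181 − 158) = 23 mg/L as CaCO₃ × 896,000 L = 20,610 g as CaCO₃.
Equivalents of H⁺ required: 20,610 ÷ 50 g/eq = 412.2 eq = 412.2 mol NaHSO₄.
Mass of NaHSO₄: 412.2 × 120.1 = 49,500 g.

49.5 kg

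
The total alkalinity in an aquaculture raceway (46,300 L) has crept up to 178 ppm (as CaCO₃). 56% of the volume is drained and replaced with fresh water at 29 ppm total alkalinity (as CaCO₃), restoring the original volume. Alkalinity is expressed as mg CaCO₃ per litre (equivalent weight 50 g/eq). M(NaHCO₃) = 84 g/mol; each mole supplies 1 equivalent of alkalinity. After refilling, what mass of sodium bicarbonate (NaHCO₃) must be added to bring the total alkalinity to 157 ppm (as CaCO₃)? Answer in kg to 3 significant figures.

After draining 56% and refilling: 178 × 0.44 + 29 × 0.56 = 94.56 ppm.
Deficit to target: 157 − 94.56 = 62.44 mg/L.
As CaCO₃: 62.44 mg/L × 46,300 L = 2891 g; ÷ 50 g/eq ÷ 1 = 57.82 mol NaHCO₃.
Mass: 57.82 × 84 = 4857 g.

4.86 kg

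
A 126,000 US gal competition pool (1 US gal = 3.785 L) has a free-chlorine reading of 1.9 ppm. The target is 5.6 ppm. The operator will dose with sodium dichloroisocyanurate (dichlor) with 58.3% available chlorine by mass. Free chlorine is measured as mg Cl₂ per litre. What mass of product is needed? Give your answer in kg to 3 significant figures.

3.03 kg

Volume: 126,000 US gal × 3.785 L/gal = 476,910 L.
Chlorine deficit: 5.6 − 1.9 = 3.7 ppm = 3.7 mg/L as Cl₂.
Cl₂ equivalent needed: 3.7 mg/L × 476,910 L = 1,765,000 mg = 1765 g.
Product at 58.3% available chlorine: 1765 / 0.583 = 3027 g.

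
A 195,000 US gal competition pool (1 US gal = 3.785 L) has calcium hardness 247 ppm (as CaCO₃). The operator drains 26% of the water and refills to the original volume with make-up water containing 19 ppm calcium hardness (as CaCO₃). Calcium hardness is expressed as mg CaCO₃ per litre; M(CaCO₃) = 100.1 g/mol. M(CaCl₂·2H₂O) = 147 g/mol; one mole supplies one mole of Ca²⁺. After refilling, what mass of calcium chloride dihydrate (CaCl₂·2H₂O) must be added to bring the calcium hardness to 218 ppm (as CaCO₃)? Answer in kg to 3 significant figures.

Volume: 195,000 US gal × 3.785 L/gal = 738,075 L.
After draining 26% and refilling: 247 × 0.74 + 19 × 0.26 = 187.72 ppm.
Deficit to target: 218 − 187.72 = 30.28 mg/L.
As CaCO₃: 30.28 mg/L × 738,075 L = 22,350 g; ÷ 100.1 = 223.3 mol Ca²⁺.
Mass: 223.3 × 147 = 32,820 g.

32.8 kg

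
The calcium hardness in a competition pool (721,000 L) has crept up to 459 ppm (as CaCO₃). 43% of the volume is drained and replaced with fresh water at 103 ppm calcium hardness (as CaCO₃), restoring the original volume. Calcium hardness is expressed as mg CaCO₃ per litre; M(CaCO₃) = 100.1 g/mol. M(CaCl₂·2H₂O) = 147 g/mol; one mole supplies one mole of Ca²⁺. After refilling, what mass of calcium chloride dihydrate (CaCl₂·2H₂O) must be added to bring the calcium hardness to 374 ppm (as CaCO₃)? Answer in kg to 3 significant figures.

After draining 43% and refilling: 459 × 0.57 + 103 × 0.43 = 305.92 ppm.
Deficit to target: 374 − 305.92 = 68.08 mg/L.
As CaCO₃: 68.08 mg/L × 721,000 L = 49,090 g; ÷ 100.1 = 490.4 mol Ca²⁺.
Mass: 490.4 × 147 = 72,080 g.

72.1 kg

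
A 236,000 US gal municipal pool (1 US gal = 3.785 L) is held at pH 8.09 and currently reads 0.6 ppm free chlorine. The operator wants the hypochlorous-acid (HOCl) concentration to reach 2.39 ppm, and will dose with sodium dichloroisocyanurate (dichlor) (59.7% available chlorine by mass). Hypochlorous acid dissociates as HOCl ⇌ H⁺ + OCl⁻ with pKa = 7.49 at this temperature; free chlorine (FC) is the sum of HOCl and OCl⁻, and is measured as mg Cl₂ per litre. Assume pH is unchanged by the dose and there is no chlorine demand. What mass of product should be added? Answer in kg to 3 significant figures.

16.9 kg

Volume: 236,000 US gal × 3.785 L/gal = 893,260 L.
[OCl⁻]/[HOCl] = 10^(pH − pKa) = 10^(8.09 − 7.49) = 3.981; fraction as HOCl = 1/(1 + 3.981) = 0.2008.
Free chlorine required for 2.39 ppm HOCl: 2.39 / 0.2008 = 11.9 ppm.
FC to add: 11.9 − 0.6 = 11.3 mg/L as Cl₂.
Cl₂ equivalent: 11.3 mg/L × 893,260 L = 10,100 g.
Product at 59.7% available Cl: 10,100 / 0.597 = 16,910 g.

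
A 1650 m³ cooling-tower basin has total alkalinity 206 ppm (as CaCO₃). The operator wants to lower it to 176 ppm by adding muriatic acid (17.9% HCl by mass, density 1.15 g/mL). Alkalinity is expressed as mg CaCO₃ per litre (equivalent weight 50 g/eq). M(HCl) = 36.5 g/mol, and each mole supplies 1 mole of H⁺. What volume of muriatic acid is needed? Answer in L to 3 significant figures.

176 L

Volume: 1650 m³ = 1,650,000 L.
Alkalinity to neutralize: (206 − 176) = 30 mg/L as CaCO₃ × 1,650,000 L = 49,500 g as CaCO₃.
Equivalents of H⁺ required: 49,500 ÷ 50 g/eq = 990 eq = 990 mol HCl.
Mass of HCl: 990 × 36.5 = 36,140 g.
Mass of 17.9% solution: 36,140 / 0.179 = 201,900 g.
Volume: 201,900 g ÷ 1.15 g/mL = 175,500 mL.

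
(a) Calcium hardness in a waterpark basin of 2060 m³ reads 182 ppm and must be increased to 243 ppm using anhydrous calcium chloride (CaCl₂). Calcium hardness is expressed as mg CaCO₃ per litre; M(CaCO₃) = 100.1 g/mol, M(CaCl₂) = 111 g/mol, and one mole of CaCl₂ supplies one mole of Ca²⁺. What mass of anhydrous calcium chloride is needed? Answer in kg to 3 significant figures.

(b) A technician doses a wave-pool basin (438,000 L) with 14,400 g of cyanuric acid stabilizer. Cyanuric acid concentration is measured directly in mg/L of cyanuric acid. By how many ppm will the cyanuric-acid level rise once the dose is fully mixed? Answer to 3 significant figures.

(a) 139 kg; (b) 32.9 ppm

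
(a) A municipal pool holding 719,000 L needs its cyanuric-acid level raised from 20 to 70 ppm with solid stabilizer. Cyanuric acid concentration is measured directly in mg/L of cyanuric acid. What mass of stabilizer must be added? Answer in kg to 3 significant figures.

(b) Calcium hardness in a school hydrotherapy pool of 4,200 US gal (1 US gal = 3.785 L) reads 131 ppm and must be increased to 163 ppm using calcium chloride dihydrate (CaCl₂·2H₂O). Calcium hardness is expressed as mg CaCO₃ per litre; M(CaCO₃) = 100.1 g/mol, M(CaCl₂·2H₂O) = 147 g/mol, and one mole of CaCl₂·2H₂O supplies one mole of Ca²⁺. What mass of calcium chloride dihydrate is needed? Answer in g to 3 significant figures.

(a) 36.0 kg; (b) 747 g

(a) CYA to add: (70 − 20) = 50 mg/L × 719,000 L = 35,950 g cyanuric acid.

(b) Volume: 4,200 US gal × 3.785 L/gal = 15,897 L.
(b) Hardness to add: (163 − 131) = 32 mg/L as CaCO₃ × 15,897 L = 508.7 g as CaCO₃.
(b) Moles of Ca²⁺ (1 mol Ca²⁺ ≡ 1 mol CaCO₃): 508.7 / 100.1 g/mol = 5.082 mol.
(b) Mass of CaCl₂·2H₂O: 5.082 × 147 = 747 g.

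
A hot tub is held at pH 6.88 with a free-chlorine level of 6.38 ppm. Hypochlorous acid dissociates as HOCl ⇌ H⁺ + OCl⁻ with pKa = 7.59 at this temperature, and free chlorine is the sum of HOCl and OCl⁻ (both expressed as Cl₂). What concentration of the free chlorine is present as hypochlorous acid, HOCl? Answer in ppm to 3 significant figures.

5.34 ppm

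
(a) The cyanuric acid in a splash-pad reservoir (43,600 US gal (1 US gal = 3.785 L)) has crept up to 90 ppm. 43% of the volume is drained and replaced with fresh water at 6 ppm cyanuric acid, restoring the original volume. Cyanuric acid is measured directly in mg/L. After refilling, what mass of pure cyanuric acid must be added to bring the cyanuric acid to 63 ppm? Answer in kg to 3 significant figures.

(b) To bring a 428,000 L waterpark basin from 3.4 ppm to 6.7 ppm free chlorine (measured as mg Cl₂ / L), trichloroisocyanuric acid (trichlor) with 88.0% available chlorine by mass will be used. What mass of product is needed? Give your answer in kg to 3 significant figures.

(a) Volume: 43,600 US gal × 3.785 L/gal = 165,026 L.
(a) After draining 43% and refilling: 90 × 0.57 + 6 × 0.43 = 53.88 ppm.
(a) Deficit to target: 63 − 53.88 = 9.12 mg/L.
(a) Mass: 9.12 mg/L × 165,026 L = 1505 g cyanuric acid.

(b) Chlorine deficit: 6.7 − 3.4 = 3.3 ppm = 3.3 mg/L as Cl₂.
(b) Cl₂ equivalent needed: 3.3 mg/L × 428,000 L = 1,412,000 mg = 1412 g.
(b) Product at 88.0% available chlorine: 1412 / 0.88 = 1605 g.

(a) 1.51 kg; (b) 1.60 kg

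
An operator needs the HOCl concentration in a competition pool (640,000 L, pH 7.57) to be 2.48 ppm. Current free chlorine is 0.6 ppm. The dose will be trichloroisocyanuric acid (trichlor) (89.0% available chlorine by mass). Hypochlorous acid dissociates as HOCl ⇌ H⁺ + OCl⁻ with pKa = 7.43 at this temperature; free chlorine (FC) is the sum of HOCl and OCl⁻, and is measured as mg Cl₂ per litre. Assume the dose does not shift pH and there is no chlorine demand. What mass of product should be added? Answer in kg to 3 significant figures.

[OCl⁻]/[HOCl] = 10^(pH − pKa) = 10^(7.57 − 7.43) = 1.38; fraction as HOCl = 1/(1 + 1.38) = 0.4201.
Free chlorine required for 2.48 ppm HOCl: 2.48 / 0.4201 = 5.903 ppm.
FC to add: 5.903 − 0.6 = 5.303 mg/L as Cl₂.
Cl₂ equivalent: 5.303 mg/L × 640,000 L = 3394 g.
Product at 89.0% available Cl: 3394 / 0.89 = 3814 g.

3.81 kg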